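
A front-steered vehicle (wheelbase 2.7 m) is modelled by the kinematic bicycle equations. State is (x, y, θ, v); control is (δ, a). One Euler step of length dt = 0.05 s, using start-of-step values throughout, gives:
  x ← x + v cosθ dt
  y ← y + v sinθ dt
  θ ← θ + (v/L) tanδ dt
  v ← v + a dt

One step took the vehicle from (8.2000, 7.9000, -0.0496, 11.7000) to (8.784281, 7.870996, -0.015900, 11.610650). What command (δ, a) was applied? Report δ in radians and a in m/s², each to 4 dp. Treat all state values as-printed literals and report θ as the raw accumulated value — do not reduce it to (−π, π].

a = (v'−v)/dt = (-0.089350)/0.05 = -1.7870
Δθ = θ'−θ = 0.033700;  (v·dt/L) = 11.7000·0.05/2.7 = 0.216667
tan δ = Δθ·L/(v·dt) = 0.155538  →  δ = 0.1543

δ = 0.1543, a = -1.7870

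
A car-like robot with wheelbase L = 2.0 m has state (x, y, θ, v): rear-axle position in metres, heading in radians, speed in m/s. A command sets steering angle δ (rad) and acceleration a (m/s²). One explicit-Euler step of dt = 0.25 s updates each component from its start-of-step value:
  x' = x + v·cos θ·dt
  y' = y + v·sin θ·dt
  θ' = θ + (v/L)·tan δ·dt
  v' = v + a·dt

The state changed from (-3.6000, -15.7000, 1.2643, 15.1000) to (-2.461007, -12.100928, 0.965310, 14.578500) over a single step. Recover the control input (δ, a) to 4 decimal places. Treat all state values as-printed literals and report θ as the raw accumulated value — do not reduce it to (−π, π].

a = (v'−v)/dt = (-0.521500)/0.25 = -2.0860
Δθ = θ'−θ = -0.298990;  (v·dt/L) = 15.1000·0.25/2.0 = 1.887500
tan δ = Δθ·L/(v·dt) = -0.158405  →  δ = -0.1571

δ = -0.1571, a = -2.0860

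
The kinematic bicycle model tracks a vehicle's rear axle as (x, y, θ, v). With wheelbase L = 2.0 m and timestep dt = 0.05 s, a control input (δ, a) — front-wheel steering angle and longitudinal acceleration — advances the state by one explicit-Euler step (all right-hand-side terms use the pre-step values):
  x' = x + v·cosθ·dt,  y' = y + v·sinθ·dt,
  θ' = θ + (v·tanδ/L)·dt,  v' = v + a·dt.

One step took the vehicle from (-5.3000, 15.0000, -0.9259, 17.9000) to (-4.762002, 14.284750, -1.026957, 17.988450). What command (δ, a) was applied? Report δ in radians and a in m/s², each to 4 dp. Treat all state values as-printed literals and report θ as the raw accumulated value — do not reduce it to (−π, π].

δ = -0.2221, a = 1.7690

a = (v'−v)/dt = (0.088450)/0.05 = 1.7690
Δθ = θ'−θ = -0.101057;  (v·dt/L) = 17.9000·0.05/2.0 = 0.447500
tan δ = Δθ·L/(v·dt) = -0.225826  →  δ = -0.2221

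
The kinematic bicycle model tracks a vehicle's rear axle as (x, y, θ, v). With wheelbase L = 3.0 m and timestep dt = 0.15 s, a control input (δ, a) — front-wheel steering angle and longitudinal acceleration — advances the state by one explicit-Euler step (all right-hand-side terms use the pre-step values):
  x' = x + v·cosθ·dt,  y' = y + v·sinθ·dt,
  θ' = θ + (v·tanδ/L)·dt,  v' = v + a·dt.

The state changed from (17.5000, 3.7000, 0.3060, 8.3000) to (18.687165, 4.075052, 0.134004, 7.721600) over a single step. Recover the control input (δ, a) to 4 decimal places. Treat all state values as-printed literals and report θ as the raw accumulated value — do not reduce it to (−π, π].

δ = -0.3929, a = -3.8560

a = (v'−v)/dt = (-0.578400)/0.15 = -3.8560
Δθ = θ'−θ = -0.171996;  (v·dt/L) = 8.3000·0.15/3.0 = 0.415000
tan δ = Δθ·L/(v·dt) = -0.414448  →  δ = -0.3929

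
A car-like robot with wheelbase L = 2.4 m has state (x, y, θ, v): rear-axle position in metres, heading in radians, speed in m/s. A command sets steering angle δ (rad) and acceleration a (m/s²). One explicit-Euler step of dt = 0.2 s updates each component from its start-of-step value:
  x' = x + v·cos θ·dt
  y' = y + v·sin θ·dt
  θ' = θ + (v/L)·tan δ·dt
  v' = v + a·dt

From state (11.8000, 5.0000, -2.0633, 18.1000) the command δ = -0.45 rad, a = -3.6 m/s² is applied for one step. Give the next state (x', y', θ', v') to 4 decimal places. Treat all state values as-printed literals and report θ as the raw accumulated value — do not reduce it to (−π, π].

(10.0883, 1.8102, -2.7919, 17.3800)

x' = 11.8000 + 18.1000·cos(-2.0633)·0.2 = 10.0883
y' = 5.0000 + 18.1000·sin(-2.0633)·0.2 = 1.8102
θ' = -2.0633 + (18.1000/2.4)·tan(-0.45)·0.2 = -2.7919
v' = 18.1000 − 3.6000·0.2 = 17.3800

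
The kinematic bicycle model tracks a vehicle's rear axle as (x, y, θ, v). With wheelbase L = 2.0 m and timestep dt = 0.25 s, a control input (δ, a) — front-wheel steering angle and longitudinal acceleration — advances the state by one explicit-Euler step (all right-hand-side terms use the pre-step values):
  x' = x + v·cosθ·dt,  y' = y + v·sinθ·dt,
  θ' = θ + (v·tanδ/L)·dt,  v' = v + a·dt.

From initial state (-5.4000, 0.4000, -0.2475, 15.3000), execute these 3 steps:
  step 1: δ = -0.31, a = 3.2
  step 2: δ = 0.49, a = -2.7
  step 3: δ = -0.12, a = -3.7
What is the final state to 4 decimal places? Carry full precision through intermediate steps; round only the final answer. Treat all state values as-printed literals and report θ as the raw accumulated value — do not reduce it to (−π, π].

after step 1 (δ=-0.31, a=3.2): (-1.691556, -0.537052, -0.860126, 16.100000)
after step 2 (δ=0.49, a=-2.7): (0.934120, -3.587700, 0.213317, 15.425000)
after step 3 (δ=-0.12, a=-3.7): (4.702964, -2.771320, -0.019175, 14.500000)

(4.7030, -2.7713, -0.0192, 14.5000)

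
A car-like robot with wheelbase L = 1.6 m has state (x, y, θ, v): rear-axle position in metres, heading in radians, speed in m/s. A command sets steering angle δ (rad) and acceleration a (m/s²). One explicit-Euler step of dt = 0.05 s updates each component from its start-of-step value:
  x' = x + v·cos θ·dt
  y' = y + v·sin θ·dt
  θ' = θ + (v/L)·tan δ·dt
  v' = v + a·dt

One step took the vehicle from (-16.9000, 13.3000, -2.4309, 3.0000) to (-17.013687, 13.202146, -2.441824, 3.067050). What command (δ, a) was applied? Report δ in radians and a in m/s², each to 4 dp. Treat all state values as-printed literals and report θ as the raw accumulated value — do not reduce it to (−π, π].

δ = -0.1160, a = 1.3410

a = (v'−v)/dt = (0.067050)/0.05 = 1.3410
Δθ = θ'−θ = -0.010924;  (v·dt/L) = 3.0000·0.05/1.6 = 0.093750
tan δ = Δθ·L/(v·dt) = -0.116523  →  δ = -0.1160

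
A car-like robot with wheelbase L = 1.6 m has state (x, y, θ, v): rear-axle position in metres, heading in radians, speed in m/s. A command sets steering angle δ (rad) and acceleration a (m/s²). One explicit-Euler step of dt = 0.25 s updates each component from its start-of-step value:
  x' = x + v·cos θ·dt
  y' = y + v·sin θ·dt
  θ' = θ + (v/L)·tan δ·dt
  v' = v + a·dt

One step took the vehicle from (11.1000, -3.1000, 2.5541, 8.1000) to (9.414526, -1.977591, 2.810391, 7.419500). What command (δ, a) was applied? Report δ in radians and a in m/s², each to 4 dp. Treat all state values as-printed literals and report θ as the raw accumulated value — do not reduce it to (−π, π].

a = (v'−v)/dt = (-0.680500)/0.25 = -2.7220
Δθ = θ'−θ = 0.256291;  (v·dt/L) = 8.1000·0.25/1.6 = 1.265625
tan δ = Δθ·L/(v·dt) = 0.202502  →  δ = 0.1998

δ = 0.1998, a = -2.7220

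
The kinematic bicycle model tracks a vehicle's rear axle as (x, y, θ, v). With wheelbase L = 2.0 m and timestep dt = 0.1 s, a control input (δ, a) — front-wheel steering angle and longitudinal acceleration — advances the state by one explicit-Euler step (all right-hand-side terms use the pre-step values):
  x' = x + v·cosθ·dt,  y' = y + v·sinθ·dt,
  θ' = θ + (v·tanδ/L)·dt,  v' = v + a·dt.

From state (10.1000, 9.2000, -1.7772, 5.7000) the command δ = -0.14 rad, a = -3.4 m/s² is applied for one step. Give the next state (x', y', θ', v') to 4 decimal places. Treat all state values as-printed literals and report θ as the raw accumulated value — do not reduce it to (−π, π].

(9.9832, 8.6421, -1.8174, 5.3600)

x' = 10.1000 + 5.7000·cos(-1.7772)·0.1 = 9.9832
y' = 9.2000 + 5.7000·sin(-1.7772)·0.1 = 8.6421
θ' = -1.7772 + (5.7000/2.0)·tan(-0.14)·0.1 = -1.8174
v' = 5.7000 − 3.4000·0.1 = 5.3600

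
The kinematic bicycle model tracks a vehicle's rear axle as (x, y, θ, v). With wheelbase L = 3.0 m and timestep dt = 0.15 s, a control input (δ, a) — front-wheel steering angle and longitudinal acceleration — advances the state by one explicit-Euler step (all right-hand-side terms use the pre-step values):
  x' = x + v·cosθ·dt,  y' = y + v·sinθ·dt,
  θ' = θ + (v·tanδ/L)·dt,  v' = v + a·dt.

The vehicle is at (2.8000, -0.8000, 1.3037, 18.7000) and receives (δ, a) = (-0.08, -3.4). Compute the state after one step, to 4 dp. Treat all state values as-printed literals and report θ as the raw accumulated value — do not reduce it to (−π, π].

(3.5403, 1.9055, 1.2287, 18.1900)

x' = 2.8000 + 18.7000·cos(1.3037)·0.15 = 3.5403
y' = -0.8000 + 18.7000·sin(1.3037)·0.15 = 1.9055
θ' = 1.3037 + (18.7000/3.0)·tan(-0.08)·0.15 = 1.2287
v' = 18.7000 − 3.4000·0.15 = 18.1900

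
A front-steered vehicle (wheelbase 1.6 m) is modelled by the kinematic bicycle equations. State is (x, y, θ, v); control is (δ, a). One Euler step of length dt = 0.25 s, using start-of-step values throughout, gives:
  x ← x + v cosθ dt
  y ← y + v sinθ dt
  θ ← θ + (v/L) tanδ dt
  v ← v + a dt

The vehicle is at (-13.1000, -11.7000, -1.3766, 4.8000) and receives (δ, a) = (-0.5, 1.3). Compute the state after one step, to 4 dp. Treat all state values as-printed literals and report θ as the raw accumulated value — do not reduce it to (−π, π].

(-12.8684, -12.8774, -1.7863, 5.1250)

x' = -13.1000 + 4.8000·cos(-1.3766)·0.25 = -12.8684
y' = -11.7000 + 4.8000·sin(-1.3766)·0.25 = -12.8774
θ' = -1.3766 + (4.8000/1.6)·tan(-0.5)·0.25 = -1.7863
v' = 4.8000 + 1.3000·0.25 = 5.1250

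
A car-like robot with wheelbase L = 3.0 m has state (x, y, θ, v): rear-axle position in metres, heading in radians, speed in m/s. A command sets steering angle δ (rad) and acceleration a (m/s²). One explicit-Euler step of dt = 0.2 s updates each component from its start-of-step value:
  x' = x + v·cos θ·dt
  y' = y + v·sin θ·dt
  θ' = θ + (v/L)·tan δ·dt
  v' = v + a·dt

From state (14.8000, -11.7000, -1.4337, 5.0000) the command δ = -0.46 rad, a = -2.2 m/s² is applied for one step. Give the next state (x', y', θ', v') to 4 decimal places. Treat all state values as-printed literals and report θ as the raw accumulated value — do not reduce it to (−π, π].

x' = 14.8000 + 5.0000·cos(-1.4337)·0.2 = 14.9367
y' = -11.7000 + 5.0000·sin(-1.4337)·0.2 = -12.6906
θ' = -1.4337 + (5.0000/3.0)·tan(-0.46)·0.2 = -1.5988
v' = 5.0000 − 2.2000·0.2 = 4.5600

(14.9367, -12.6906, -1.5988, 4.5600)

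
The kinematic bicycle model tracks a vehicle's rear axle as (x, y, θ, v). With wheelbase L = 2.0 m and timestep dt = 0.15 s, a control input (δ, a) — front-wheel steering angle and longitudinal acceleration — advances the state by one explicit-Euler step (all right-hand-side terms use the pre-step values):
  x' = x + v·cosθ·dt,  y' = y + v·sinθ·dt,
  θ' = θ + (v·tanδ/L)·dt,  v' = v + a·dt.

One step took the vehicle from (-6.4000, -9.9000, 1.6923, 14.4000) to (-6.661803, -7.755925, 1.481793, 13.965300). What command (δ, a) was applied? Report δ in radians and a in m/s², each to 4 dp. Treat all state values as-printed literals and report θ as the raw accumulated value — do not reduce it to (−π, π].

a = (v'−v)/dt = (-0.434700)/0.15 = -2.8980
Δθ = θ'−θ = -0.210507;  (v·dt/L) = 14.4000·0.15/2.0 = 1.080000
tan δ = Δθ·L/(v·dt) = -0.194914  →  δ = -0.1925

δ = -0.1925, a = -2.8980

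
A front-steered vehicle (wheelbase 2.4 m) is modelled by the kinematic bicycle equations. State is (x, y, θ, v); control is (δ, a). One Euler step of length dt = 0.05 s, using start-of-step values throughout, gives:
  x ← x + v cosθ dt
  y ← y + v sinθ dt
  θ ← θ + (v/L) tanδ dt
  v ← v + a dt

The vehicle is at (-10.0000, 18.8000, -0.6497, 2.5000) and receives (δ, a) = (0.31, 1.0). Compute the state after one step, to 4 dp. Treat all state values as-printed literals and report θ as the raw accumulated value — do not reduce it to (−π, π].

(-9.9005, 18.7244, -0.6330, 2.5500)

x' = -10.0000 + 2.5000·cos(-0.6497)·0.05 = -9.9005
y' = 18.8000 + 2.5000·sin(-0.6497)·0.05 = 18.7244
θ' = -0.6497 + (2.5000/2.4)·tan(0.31)·0.05 = -0.6330
v' = 2.5000 + 1.0000·0.05 = 2.5500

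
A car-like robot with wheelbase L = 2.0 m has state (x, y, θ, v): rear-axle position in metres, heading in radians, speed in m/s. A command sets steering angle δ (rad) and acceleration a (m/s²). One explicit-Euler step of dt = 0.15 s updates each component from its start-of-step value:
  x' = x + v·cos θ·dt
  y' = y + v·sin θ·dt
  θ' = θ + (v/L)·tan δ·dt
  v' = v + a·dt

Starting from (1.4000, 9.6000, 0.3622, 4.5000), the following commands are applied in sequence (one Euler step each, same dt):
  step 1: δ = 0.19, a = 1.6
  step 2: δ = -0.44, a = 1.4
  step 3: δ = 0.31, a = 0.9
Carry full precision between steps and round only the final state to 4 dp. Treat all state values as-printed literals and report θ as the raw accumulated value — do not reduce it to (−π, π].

after step 1 (δ=0.19, a=1.6): (2.031206, 9.839174, 0.427108, 4.740000)
after step 2 (δ=-0.44, a=1.4): (2.678335, 10.133699, 0.259745, 4.950000)
after step 3 (δ=0.31, a=0.9): (3.395928, 10.324399, 0.378667, 5.085000)

(3.3959, 10.3244, 0.3787, 5.0850)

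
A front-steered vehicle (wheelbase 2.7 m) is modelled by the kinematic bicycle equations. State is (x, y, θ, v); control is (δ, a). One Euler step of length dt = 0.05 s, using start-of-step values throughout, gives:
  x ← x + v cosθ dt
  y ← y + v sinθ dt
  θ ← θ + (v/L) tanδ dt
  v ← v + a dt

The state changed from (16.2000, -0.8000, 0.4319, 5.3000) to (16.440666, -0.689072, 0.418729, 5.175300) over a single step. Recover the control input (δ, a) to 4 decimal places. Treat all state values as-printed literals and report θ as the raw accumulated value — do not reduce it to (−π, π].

a = (v'−v)/dt = (-0.124700)/0.05 = -2.4940
Δθ = θ'−θ = -0.013171;  (v·dt/L) = 5.3000·0.05/2.7 = 0.098148
tan δ = Δθ·L/(v·dt) = -0.134195  →  δ = -0.1334

δ = -0.1334, a = -2.4940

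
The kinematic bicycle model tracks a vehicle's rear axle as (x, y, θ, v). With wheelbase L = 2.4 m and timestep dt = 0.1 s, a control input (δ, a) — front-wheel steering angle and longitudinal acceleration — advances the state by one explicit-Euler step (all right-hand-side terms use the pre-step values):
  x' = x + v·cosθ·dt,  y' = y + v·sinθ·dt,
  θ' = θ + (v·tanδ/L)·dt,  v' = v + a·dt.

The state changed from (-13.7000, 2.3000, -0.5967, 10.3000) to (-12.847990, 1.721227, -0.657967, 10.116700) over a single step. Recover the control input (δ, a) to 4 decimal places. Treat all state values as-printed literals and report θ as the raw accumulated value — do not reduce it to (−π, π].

a = (v'−v)/dt = (-0.183300)/0.1 = -1.8330
Δθ = θ'−θ = -0.061267;  (v·dt/L) = 10.3000·0.1/2.4 = 0.429167
tan δ = Δθ·L/(v·dt) = -0.142758  →  δ = -0.1418

δ = -0.1418, a = -1.8330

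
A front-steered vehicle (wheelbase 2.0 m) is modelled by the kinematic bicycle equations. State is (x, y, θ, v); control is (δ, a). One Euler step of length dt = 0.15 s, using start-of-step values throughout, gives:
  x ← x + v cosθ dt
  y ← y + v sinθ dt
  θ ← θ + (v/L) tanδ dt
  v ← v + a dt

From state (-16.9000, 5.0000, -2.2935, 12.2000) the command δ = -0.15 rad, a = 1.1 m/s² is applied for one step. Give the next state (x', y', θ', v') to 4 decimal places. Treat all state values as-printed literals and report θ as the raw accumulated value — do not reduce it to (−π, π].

x' = -16.9000 + 12.2000·cos(-2.2935)·0.15 = -18.1104
y' = 5.0000 + 12.2000·sin(-2.2935)·0.15 = 3.6275
θ' = -2.2935 + (12.2000/2.0)·tan(-0.15)·0.15 = -2.4318
v' = 12.2000 + 1.1000·0.15 = 12.3650

(-18.1104, 3.6275, -2.4318, 12.3650)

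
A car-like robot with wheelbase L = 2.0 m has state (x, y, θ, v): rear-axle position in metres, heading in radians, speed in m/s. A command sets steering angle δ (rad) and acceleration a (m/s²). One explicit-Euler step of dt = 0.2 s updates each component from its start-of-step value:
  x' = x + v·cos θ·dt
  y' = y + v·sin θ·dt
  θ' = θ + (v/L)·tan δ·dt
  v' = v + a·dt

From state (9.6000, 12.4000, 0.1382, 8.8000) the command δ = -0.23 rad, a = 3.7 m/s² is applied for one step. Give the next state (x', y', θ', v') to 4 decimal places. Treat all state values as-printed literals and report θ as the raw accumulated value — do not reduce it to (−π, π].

(11.3432, 12.6425, -0.0678, 9.5400)

x' = 9.6000 + 8.8000·cos(0.1382)·0.2 = 11.3432
y' = 12.4000 + 8.8000·sin(0.1382)·0.2 = 12.6425
θ' = 0.1382 + (8.8000/2.0)·tan(-0.23)·0.2 = -0.0678
v' = 8.8000 + 3.7000·0.2 = 9.5400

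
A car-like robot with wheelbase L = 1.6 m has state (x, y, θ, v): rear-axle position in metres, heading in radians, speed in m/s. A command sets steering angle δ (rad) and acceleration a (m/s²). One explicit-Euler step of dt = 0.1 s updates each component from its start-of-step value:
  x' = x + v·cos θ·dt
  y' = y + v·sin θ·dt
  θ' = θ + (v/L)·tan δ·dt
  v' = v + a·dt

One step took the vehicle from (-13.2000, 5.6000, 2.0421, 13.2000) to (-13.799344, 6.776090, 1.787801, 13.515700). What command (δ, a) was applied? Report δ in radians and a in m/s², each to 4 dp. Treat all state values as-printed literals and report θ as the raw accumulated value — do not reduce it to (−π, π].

δ = -0.2990, a = 3.1570

a = (v'−v)/dt = (0.315700)/0.1 = 3.1570
Δθ = θ'−θ = -0.254299;  (v·dt/L) = 13.2000·0.1/1.6 = 0.825000
tan δ = Δθ·L/(v·dt) = -0.308241  →  δ = -0.2990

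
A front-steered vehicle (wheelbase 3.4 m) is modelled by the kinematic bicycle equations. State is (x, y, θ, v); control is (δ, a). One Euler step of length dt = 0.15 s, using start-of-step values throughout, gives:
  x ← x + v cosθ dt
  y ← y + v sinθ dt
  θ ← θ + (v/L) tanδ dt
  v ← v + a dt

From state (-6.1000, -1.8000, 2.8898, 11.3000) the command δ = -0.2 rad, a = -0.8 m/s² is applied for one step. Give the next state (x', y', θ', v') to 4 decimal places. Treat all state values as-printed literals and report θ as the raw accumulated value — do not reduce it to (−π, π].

x' = -6.1000 + 11.3000·cos(2.8898)·0.15 = -7.7416
y' = -1.8000 + 11.3000·sin(2.8898)·0.15 = -1.3777
θ' = 2.8898 + (11.3000/3.4)·tan(-0.2)·0.15 = 2.7887
v' = 11.3000 − 0.8000·0.15 = 11.1800

(-7.7416, -1.3777, 2.7887, 11.1800)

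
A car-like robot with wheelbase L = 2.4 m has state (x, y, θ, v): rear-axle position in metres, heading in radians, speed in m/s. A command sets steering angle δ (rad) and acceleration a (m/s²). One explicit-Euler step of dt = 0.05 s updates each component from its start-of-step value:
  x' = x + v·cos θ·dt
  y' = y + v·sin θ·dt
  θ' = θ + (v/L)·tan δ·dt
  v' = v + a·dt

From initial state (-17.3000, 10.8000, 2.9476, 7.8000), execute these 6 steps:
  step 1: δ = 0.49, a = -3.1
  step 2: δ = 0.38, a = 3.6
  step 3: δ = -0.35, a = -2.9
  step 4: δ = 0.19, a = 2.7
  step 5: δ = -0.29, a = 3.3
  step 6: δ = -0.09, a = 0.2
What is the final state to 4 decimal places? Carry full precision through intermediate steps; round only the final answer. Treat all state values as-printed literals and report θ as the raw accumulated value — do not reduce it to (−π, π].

after step 1 (δ=0.49, a=-3.1): (-17.682685, 10.875183, 3.034276, 7.645000)
after step 2 (δ=0.38, a=3.6): (-18.062735, 10.916127, 3.097890, 7.825000)
after step 3 (δ=-0.35, a=-2.9): (-18.453612, 10.933220, 3.038383, 7.680000)
after step 4 (δ=0.19, a=2.7): (-18.835568, 10.972782, 3.069154, 7.815000)
after step 5 (δ=-0.29, a=3.3): (-19.225294, 11.001063, 3.020569, 7.980000)
after step 6 (δ=-0.09, a=0.2): (-19.621375, 11.049233, 3.005566, 7.990000)

(-19.6214, 11.0492, 3.0056, 7.9900)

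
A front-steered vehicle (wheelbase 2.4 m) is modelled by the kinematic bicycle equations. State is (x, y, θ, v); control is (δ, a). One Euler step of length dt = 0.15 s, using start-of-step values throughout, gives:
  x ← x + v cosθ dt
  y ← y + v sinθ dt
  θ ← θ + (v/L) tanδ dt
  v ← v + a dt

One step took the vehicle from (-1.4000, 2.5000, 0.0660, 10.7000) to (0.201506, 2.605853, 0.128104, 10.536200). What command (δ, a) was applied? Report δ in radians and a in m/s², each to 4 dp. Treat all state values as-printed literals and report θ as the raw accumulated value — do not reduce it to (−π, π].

δ = 0.0926, a = -1.0920

a = (v'−v)/dt = (-0.163800)/0.15 = -1.0920
Δθ = θ'−θ = 0.062104;  (v·dt/L) = 10.7000·0.15/2.4 = 0.668750
tan δ = Δθ·L/(v·dt) = 0.092866  →  δ = 0.0926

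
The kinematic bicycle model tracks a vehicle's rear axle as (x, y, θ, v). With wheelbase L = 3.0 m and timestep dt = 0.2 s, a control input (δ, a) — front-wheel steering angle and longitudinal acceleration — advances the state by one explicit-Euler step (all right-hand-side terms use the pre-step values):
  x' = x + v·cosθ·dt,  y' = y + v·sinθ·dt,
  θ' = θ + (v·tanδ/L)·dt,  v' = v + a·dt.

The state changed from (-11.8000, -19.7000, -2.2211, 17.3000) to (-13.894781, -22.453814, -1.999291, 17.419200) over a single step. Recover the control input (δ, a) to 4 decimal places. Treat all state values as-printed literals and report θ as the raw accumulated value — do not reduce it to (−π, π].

a = (v'−v)/dt = (0.119200)/0.2 = 0.5960
Δθ = θ'−θ = 0.221809;  (v·dt/L) = 17.3000·0.2/3.0 = 1.153333
tan δ = Δθ·L/(v·dt) = 0.192320  →  δ = 0.1900

δ = 0.1900, a = 0.5960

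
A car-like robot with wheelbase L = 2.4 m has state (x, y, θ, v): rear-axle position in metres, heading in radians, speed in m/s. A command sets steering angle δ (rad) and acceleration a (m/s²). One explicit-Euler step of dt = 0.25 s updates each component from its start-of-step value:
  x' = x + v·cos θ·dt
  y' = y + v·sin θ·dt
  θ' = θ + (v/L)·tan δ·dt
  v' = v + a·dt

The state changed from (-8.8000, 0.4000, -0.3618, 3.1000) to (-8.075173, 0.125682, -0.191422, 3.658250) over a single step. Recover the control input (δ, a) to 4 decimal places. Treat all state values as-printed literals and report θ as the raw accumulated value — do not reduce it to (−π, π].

δ = 0.4855, a = 2.2330

a = (v'−v)/dt = (0.558250)/0.25 = 2.2330
Δθ = θ'−θ = 0.170378;  (v·dt/L) = 3.1000·0.25/2.4 = 0.322917
tan δ = Δθ·L/(v·dt) = 0.527622  →  δ = 0.4855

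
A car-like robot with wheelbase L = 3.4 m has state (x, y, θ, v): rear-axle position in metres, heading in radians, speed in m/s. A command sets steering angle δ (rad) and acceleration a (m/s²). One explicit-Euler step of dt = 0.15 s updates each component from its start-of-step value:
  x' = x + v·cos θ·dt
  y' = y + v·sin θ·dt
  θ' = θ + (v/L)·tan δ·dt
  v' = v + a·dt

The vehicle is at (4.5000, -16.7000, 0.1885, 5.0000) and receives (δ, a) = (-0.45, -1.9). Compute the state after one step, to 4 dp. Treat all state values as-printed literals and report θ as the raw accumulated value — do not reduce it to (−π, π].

x' = 4.5000 + 5.0000·cos(0.1885)·0.15 = 5.2367
y' = -16.7000 + 5.0000·sin(0.1885)·0.15 = -16.5595
θ' = 0.1885 + (5.0000/3.4)·tan(-0.45)·0.15 = 0.0819
v' = 5.0000 − 1.9000·0.15 = 4.7150

(5.2367, -16.5595, 0.0819, 4.7150)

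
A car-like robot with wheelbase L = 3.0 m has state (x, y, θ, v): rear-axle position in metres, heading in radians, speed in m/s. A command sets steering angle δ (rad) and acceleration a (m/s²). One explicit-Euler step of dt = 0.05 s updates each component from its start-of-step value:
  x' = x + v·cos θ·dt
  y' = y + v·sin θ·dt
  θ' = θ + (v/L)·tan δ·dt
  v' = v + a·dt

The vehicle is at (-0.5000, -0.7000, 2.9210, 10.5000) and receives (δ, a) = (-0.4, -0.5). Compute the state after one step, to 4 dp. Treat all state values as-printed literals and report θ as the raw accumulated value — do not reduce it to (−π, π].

(-1.0123, -0.5851, 2.8470, 10.4750)

x' = -0.5000 + 10.5000·cos(2.9210)·0.05 = -1.0123
y' = -0.7000 + 10.5000·sin(2.9210)·0.05 = -0.5851
θ' = 2.9210 + (10.5000/3.0)·tan(-0.4)·0.05 = 2.8470
v' = 10.5000 − 0.5000·0.05 = 10.4750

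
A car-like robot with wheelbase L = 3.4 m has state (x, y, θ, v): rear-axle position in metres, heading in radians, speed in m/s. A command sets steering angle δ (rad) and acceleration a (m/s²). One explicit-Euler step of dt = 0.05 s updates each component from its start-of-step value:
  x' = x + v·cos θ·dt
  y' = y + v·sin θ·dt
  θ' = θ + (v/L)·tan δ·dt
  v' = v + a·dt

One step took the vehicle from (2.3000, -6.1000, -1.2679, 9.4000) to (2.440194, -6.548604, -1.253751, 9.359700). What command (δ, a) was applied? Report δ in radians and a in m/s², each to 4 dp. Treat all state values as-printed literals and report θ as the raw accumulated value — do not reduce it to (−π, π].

δ = 0.1020, a = -0.8060

a = (v'−v)/dt = (-0.040300)/0.05 = -0.8060
Δθ = θ'−θ = 0.014149;  (v·dt/L) = 9.4000·0.05/3.4 = 0.138235
tan δ = Δθ·L/(v·dt) = 0.102354  →  δ = 0.1020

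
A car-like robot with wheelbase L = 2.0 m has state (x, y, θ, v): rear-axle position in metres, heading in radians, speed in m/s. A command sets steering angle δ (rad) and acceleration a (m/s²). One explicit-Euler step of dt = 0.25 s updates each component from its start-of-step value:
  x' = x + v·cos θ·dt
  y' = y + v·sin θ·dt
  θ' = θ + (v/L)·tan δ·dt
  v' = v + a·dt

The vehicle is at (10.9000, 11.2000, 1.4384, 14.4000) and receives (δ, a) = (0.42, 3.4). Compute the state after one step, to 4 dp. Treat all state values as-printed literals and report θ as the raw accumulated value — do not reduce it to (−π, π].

(11.3752, 14.7685, 2.2422, 15.2500)

x' = 10.9000 + 14.4000·cos(1.4384)·0.25 = 11.3752
y' = 11.2000 + 14.4000·sin(1.4384)·0.25 = 14.7685
θ' = 1.4384 + (14.4000/2.0)·tan(0.42)·0.25 = 2.2422
v' = 14.4000 + 3.4000·0.25 = 15.2500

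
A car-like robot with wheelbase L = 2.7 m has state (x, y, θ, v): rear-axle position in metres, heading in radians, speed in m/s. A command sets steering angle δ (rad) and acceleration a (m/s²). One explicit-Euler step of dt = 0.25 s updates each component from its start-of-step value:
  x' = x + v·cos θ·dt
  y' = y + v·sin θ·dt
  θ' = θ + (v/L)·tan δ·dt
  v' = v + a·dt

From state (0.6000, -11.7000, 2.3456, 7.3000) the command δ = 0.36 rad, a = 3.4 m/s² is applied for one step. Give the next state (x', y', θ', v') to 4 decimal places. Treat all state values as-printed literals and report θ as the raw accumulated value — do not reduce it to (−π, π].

(-0.6767, -10.3959, 2.6000, 8.1500)

x' = 0.6000 + 7.3000·cos(2.3456)·0.25 = -0.6767
y' = -11.7000 + 7.3000·sin(2.3456)·0.25 = -10.3959
θ' = 2.3456 + (7.3000/2.7)·tan(0.36)·0.25 = 2.6000
v' = 7.3000 + 3.4000·0.25 = 8.1500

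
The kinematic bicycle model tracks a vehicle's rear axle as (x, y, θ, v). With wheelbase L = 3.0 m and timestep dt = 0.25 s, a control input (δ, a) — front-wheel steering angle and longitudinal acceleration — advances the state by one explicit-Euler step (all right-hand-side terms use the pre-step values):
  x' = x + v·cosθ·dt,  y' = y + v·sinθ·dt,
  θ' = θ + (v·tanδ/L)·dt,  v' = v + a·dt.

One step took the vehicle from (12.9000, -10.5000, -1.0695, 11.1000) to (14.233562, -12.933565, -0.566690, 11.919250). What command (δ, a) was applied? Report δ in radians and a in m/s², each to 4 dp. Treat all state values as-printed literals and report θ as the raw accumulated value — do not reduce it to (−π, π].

a = (v'−v)/dt = (0.819250)/0.25 = 3.2770
Δθ = θ'−θ = 0.502810;  (v·dt/L) = 11.1000·0.25/3.0 = 0.925000
tan δ = Δθ·L/(v·dt) = 0.543578  →  δ = 0.4979

δ = 0.4979, a = 3.2770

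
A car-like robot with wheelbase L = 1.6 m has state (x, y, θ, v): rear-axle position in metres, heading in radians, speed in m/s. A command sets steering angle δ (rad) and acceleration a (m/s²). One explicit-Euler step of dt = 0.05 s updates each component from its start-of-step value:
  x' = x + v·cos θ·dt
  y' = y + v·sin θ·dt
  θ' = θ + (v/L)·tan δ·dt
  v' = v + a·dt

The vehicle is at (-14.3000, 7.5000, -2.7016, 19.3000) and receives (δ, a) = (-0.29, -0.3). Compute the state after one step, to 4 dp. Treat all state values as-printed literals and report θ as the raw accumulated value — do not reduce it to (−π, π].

x' = -14.3000 + 19.3000·cos(-2.7016)·0.05 = -15.1731
y' = 7.5000 + 19.3000·sin(-2.7016)·0.05 = 7.0890
θ' = -2.7016 + (19.3000/1.6)·tan(-0.29)·0.05 = -2.8816
v' = 19.3000 − 0.3000·0.05 = 19.2850

(-15.1731, 7.0890, -2.8816, 19.2850)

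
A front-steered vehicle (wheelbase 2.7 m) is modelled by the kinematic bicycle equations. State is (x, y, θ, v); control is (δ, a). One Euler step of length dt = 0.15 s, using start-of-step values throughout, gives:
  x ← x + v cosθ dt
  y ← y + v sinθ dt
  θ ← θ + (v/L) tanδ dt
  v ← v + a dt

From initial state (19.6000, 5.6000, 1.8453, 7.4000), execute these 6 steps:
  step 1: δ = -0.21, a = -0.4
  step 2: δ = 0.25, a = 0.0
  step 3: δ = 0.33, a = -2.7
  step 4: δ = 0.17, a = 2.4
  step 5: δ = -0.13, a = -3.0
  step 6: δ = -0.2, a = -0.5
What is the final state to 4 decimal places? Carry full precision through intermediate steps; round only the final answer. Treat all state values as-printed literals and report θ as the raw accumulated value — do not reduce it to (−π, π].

(17.3819, 11.6395, 1.9375, 6.7700)

after step 1 (δ=-0.21, a=-0.4): (19.299113, 6.668441, 1.757675, 7.340000)
after step 2 (δ=0.25, a=0.0): (19.094556, 7.750272, 1.861798, 7.340000)
after step 3 (δ=0.33, a=-2.7): (18.778666, 8.804983, 2.001472, 6.935000)
after step 4 (δ=0.17, a=2.4): (18.344378, 9.750241, 2.067607, 7.295000)
after step 5 (δ=-0.13, a=-3.0): (17.822832, 10.712204, 2.014622, 6.845000)
after step 6 (δ=-0.2, a=-0.5): (17.381947, 11.639478, 1.937536, 6.770000)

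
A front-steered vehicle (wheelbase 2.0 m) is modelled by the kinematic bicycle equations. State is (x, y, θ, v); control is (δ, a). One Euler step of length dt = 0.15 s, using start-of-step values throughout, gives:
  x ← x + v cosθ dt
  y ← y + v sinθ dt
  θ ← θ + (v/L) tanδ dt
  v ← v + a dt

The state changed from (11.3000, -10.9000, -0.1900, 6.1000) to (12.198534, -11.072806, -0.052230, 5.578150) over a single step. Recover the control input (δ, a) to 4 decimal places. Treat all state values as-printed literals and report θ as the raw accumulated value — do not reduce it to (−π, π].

a = (v'−v)/dt = (-0.521850)/0.15 = -3.4790
Δθ = θ'−θ = 0.137770;  (v·dt/L) = 6.1000·0.15/2.0 = 0.457500
tan δ = Δθ·L/(v·dt) = 0.301137  →  δ = 0.2925

δ = 0.2925, a = -3.4790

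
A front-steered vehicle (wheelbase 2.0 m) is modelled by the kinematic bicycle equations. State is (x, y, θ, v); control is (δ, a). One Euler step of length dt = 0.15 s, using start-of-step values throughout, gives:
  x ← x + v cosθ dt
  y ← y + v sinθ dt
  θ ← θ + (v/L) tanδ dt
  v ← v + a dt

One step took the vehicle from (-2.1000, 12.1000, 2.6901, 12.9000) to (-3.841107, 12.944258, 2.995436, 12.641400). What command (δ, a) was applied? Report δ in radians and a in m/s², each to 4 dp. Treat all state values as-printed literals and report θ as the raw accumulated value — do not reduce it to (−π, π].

δ = 0.3057, a = -1.7240

a = (v'−v)/dt = (-0.258600)/0.15 = -1.7240
Δθ = θ'−θ = 0.305336;  (v·dt/L) = 12.9000·0.15/2.0 = 0.967500
tan δ = Δθ·L/(v·dt) = 0.315593  →  δ = 0.3057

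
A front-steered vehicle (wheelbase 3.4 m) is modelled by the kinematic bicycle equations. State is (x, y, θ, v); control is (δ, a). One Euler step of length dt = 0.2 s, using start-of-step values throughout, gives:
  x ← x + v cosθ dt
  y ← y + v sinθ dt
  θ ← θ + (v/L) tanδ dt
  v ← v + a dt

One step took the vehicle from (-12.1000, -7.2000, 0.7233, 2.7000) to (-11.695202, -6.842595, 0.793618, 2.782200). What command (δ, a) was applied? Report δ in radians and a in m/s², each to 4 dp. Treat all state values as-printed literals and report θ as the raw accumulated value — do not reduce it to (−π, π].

a = (v'−v)/dt = (0.082200)/0.2 = 0.4110
Δθ = θ'−θ = 0.070318;  (v·dt/L) = 2.7000·0.2/3.4 = 0.158824
tan δ = Δθ·L/(v·dt) = 0.442743  →  δ = 0.4168

δ = 0.4168, a = 0.4110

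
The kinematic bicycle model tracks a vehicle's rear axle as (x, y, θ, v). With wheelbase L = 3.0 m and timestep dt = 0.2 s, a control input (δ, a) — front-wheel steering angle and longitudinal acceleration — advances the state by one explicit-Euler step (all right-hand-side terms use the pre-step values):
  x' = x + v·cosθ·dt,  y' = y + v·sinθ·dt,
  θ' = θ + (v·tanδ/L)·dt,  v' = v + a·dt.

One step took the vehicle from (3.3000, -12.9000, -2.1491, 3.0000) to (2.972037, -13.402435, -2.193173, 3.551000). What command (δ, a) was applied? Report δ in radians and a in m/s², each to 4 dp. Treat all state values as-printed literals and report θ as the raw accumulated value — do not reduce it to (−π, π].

δ = -0.2169, a = 2.7550

a = (v'−v)/dt = (0.551000)/0.2 = 2.7550
Δθ = θ'−θ = -0.044073;  (v·dt/L) = 3.0000·0.2/3.0 = 0.200000
tan δ = Δθ·L/(v·dt) = -0.220365  →  δ = -0.2169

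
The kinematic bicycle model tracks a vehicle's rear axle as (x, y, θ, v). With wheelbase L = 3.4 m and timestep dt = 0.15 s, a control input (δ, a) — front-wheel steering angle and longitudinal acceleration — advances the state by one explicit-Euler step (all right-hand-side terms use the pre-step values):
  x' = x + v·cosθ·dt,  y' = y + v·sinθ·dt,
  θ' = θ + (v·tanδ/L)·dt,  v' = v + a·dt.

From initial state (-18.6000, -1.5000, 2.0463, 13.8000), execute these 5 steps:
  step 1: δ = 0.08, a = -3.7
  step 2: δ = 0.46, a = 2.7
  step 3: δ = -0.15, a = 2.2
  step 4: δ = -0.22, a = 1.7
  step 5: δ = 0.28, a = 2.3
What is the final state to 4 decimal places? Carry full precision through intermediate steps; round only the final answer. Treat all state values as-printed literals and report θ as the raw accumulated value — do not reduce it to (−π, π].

(-24.5966, 6.8193, 2.3363, 14.5800)

after step 1 (δ=0.08, a=-3.7): (-19.547618, 0.340359, 2.095110, 13.245000)
after step 2 (δ=0.46, a=2.7): (-20.542223, 2.060224, 2.384620, 13.650000)
after step 3 (δ=-0.15, a=2.2): (-22.030587, 3.466292, 2.293605, 13.980000)
after step 4 (δ=-0.22, a=1.7): (-23.417740, 5.038938, 2.155685, 14.235000)
after step 5 (δ=0.28, a=2.3): (-24.596625, 6.819254, 2.336273, 14.580000)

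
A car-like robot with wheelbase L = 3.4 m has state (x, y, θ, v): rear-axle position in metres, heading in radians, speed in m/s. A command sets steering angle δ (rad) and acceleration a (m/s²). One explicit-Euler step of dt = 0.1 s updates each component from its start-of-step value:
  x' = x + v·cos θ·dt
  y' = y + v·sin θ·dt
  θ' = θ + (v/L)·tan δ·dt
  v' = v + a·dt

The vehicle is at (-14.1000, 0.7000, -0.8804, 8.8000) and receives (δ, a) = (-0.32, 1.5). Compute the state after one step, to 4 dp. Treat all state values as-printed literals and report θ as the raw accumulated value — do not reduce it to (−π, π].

x' = -14.1000 + 8.8000·cos(-0.8804)·0.1 = -13.5396
y' = 0.7000 + 8.8000·sin(-0.8804)·0.1 = 0.0215
θ' = -0.8804 + (8.8000/3.4)·tan(-0.32)·0.1 = -0.9662
v' = 8.8000 + 1.5000·0.1 = 8.9500

(-13.5396, 0.0215, -0.9662, 8.9500)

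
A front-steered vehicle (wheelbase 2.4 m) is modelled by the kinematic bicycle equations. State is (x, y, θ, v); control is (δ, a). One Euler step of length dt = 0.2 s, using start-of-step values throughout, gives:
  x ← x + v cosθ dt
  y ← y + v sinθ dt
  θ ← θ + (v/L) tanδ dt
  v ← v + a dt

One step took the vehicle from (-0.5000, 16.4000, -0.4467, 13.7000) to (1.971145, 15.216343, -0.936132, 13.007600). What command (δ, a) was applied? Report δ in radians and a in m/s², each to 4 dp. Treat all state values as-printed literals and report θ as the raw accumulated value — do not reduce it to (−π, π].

a = (v'−v)/dt = (-0.692400)/0.2 = -3.4620
Δθ = θ'−θ = -0.489432;  (v·dt/L) = 13.7000·0.2/2.4 = 1.141667
tan δ = Δθ·L/(v·dt) = -0.428700  →  δ = -0.4050

δ = -0.4050, a = -3.4620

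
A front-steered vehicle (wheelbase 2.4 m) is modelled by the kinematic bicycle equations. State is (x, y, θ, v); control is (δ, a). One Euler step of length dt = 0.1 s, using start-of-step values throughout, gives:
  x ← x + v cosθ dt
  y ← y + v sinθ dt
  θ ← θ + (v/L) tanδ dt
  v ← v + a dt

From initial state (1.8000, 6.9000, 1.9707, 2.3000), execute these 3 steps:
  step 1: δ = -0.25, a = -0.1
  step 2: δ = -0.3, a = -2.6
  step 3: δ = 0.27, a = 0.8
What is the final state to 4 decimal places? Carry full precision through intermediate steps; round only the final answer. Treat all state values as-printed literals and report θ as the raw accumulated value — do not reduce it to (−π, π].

(1.5577, 7.5159, 1.9401, 2.1100)

after step 1 (δ=-0.25, a=-0.1): (1.710454, 7.111853, 1.946230, 2.290000)
after step 2 (δ=-0.3, a=-2.6): (1.626485, 7.324903, 1.916714, 2.030000)
after step 3 (δ=0.27, a=0.8): (1.557656, 7.515878, 1.940123, 2.110000)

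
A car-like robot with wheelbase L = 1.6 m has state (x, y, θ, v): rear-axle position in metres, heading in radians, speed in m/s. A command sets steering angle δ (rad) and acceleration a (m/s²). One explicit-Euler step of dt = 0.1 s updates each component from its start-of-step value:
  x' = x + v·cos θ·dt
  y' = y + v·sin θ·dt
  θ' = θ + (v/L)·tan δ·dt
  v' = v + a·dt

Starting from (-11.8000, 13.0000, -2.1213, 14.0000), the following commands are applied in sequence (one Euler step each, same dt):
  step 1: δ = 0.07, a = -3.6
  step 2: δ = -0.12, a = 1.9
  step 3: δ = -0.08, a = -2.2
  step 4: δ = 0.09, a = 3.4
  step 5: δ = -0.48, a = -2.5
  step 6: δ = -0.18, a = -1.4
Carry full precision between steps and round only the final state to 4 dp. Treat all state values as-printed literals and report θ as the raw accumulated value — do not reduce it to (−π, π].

(-16.7308, 6.5221, -2.7650, 13.5600)

after step 1 (δ=0.07, a=-3.6): (-12.532363, 11.806834, -2.059950, 13.640000)
after step 2 (δ=-0.12, a=1.9): (-13.173278, 10.602789, -2.162744, 13.830000)
after step 3 (δ=-0.08, a=-2.2): (-13.944961, 9.455099, -2.232042, 13.610000)
after step 4 (δ=0.09, a=3.4): (-14.780752, 8.380959, -2.155278, 13.950000)
after step 5 (δ=-0.48, a=-2.5): (-15.550467, 7.217532, -2.609186, 13.700000)
after step 6 (δ=-0.18, a=-1.4): (-16.730842, 6.522108, -2.764997, 13.560000)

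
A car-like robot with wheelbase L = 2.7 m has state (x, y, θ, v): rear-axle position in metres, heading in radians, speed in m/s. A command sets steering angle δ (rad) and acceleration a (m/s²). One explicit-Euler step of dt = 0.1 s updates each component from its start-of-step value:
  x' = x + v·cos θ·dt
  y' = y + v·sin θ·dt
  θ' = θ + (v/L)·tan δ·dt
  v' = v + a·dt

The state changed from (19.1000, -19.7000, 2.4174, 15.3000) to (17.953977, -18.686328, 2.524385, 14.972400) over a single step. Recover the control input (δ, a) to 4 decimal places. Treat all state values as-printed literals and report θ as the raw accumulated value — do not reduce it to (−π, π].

δ = 0.1866, a = -3.2760

a = (v'−v)/dt = (-0.327600)/0.1 = -3.2760
Δθ = θ'−θ = 0.106985;  (v·dt/L) = 15.3000·0.1/2.7 = 0.566667
tan δ = Δθ·L/(v·dt) = 0.188797  →  δ = 0.1866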